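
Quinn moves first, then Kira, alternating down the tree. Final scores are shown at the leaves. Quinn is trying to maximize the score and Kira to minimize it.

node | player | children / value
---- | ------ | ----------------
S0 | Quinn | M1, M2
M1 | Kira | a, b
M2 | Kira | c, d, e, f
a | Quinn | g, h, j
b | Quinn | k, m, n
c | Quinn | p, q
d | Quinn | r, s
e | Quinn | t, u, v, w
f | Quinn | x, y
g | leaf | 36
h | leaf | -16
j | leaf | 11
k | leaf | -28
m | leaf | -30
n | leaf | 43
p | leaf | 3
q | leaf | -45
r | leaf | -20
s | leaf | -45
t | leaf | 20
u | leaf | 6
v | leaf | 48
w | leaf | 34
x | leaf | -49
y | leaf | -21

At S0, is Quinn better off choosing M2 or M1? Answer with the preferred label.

c (Quinn): max(3, -45) = 3
d (Quinn): max(-20, -45) = -20
e (Quinn): max(20, 6, 48, 34) = 48
f (Quinn): max(-49, -21) = -21
M2 (Kira): min(3, -20, 48, -21) = -21
a (Quinn): max(36, -16, 11) = 36
b (Quinn): max(-28, -30, 43) = 43
M1 (Kira): min(36, 43) = 36
Quinn prefers the higher value; M2=-21, M1=36. M1 is better since 36 > -21.

M1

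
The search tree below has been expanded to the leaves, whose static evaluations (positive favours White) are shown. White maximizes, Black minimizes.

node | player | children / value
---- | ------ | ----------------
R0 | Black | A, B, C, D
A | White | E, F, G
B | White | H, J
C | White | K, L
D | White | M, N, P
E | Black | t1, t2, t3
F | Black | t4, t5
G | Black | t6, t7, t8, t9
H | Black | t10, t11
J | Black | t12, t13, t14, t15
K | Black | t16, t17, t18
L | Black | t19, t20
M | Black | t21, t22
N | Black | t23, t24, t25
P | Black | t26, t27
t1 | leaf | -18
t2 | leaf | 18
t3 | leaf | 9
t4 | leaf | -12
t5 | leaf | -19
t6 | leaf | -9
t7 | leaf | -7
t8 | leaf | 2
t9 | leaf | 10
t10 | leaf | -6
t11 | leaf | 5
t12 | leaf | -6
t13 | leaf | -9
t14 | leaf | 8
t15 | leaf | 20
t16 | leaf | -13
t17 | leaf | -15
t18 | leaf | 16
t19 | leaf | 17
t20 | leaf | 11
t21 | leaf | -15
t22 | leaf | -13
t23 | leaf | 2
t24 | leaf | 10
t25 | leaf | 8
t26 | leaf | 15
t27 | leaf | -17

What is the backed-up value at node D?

M (Black): min(-15, -13) = -15
N (Black): min(2, 10, 8) = 2
P (Black): min(15, -17) = -17
D (White): max(-15, 2, -17) = 2

2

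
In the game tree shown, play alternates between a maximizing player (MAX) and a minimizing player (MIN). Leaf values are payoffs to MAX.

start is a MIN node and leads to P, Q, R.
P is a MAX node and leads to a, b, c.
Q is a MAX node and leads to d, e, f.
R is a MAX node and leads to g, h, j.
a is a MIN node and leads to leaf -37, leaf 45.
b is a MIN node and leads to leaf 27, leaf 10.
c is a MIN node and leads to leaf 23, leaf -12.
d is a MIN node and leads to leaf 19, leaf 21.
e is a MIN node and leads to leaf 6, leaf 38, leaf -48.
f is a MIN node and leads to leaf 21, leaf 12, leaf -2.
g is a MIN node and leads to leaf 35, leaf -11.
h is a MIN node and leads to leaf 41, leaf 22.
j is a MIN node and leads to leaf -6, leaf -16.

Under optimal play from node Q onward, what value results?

d (MIN): min(19, 21) = 19
e (MIN): min(6, 38, -48) = -48
f (MIN): min(21, 12, -2) = -2
Q (MAX): max(19, -48, -2) = 19

19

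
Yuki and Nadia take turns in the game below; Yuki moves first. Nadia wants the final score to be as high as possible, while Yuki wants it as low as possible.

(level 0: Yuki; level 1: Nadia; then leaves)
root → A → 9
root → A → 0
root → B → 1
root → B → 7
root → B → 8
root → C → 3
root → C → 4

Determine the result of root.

4

A (Nadia): max(9, 0) = 9
B (Nadia): max(1, 7, 8) = 8
C (Nadia): max(3, 4) = 4
root (Yuki): min(9, 8, 4) = 4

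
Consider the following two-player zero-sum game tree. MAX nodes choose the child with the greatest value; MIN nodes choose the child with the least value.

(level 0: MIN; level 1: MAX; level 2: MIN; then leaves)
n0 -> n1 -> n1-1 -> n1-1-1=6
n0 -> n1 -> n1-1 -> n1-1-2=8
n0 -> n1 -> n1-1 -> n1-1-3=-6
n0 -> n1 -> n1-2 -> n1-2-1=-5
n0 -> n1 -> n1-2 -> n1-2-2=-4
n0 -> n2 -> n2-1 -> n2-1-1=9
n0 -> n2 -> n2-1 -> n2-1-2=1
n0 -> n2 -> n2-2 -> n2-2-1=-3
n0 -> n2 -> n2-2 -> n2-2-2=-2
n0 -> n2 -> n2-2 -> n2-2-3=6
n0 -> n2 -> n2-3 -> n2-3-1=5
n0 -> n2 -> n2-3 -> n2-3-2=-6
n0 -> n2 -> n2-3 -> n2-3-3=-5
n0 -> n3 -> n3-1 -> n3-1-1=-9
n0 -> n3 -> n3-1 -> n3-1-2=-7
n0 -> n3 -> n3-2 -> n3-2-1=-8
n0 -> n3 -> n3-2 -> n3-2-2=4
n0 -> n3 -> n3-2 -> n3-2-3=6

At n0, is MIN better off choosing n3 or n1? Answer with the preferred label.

n3-1 (MIN): min(-9, -7) = -9
n3-2 (MIN): min(-8, 4, 6) = -8
n3 (MAX): max(-9, -8) = -8
n1-1 (MIN): min(6, 8, -6) = -6
n1-2 (MIN): min(-5, -4) = -5
n1 (MAX): max(-6, -5) = -5
MIN prefers the lower value; n3=-8, n1=-5. n3 is better since -8 < -5.

n3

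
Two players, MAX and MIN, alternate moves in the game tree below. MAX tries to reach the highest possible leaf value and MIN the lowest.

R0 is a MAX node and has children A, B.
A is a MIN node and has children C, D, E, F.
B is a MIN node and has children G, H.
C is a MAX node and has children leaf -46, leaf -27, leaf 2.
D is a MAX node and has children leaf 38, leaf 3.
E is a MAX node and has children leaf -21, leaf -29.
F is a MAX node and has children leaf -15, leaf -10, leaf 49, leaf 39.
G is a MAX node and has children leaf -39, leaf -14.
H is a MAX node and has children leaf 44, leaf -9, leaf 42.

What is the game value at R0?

-14

C (MAX): max(-46, -27, 2) = 2
D (MAX): max(38, 3) = 38
E (MAX): max(-21, -29) = -21
F (MAX): max(-15, -10, 49, 39) = 49
A (MIN): min(2, 38, -21, 49) = -21
G (MAX): max(-39, -14) = -14
H (MAX): max(44, -9, 42) = 44
B (MIN): min(-14, 44) = -14
R0 (MAX): max(-21, -14) = -14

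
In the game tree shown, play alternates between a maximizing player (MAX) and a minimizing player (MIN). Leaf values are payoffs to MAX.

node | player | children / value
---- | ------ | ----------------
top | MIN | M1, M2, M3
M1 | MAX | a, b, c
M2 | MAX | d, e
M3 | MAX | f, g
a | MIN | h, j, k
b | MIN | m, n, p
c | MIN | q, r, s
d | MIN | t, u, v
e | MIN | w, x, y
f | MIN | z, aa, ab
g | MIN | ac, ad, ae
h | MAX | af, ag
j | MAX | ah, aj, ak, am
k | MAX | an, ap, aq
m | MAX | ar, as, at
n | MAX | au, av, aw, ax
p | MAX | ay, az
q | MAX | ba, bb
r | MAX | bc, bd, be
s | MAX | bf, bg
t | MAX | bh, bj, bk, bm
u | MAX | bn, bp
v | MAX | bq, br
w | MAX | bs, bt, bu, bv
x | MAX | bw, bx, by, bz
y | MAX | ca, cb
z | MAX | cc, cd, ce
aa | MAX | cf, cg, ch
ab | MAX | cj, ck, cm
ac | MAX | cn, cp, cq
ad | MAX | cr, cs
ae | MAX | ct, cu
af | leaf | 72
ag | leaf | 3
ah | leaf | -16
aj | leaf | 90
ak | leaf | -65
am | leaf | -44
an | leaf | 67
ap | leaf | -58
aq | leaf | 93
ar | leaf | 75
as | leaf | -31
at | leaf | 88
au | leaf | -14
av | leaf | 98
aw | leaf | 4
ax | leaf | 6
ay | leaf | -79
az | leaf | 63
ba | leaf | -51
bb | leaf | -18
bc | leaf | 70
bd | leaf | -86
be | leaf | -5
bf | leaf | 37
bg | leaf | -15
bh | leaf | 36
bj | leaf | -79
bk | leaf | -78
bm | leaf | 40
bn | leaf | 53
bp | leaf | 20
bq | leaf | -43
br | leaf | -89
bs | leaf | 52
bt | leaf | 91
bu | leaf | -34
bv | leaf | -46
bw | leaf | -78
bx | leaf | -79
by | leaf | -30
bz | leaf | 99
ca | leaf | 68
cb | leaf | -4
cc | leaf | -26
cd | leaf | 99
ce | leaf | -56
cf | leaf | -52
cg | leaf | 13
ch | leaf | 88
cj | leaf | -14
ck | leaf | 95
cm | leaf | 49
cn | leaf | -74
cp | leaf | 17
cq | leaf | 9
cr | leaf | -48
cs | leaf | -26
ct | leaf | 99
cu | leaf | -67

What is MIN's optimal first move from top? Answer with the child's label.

M2

h (MAX): max(72, 3) = 72
j (MAX): max(-16, 90, -65, -44) = 90
k (MAX): max(67, -58, 93) = 93
a (MIN): min(72, 90, 93) = 72
m (MAX): max(75, -31, 88) = 88
n (MAX): max(-14, 98, 4, 6) = 98
p (MAX): max(-79, 63) = 63
b (MIN): min(88, 98, 63) = 63
q (MAX): max(-51, -18) = -18
r (MAX): max(70, -86, -5) = 70
s (MAX): max(37, -15) = 37
c (MIN): min(-18, 70, 37) = -18
M1 (MAX): max(72, 63, -18) = 72
t (MAX): max(36, -79, -78, 40) = 40
u (MAX): max(53, 20) = 53
v (MAX): max(-43, -89) = -43
d (MIN): min(40, 53, -43) = -43
w (MAX): max(52, 91, -34, -46) = 91
x (MAX): max(-78, -79, -30, 99) = 99
y (MAX): max(68, -4) = 68
e (MIN): min(91, 99, 68) = 68
M2 (MAX): max(-43, 68) = 68
z (MAX): max(-26, 99, -56) = 99
aa (MAX): max(-52, 13, 88) = 88
ab (MAX): max(-14, 95, 49) = 95
f (MIN): min(99, 88, 95) = 88
ac (MAX): max(-74, 17, 9) = 17
ad (MAX): max(-48, -26) = -26
ae (MAX): max(99, -67) = 99
g (MIN): min(17, -26, 99) = -26
M3 (MAX): max(88, -26) = 88
top (MIN): min(72, 68, 88) = 68
MIN at top wants the lowest of {M1=72, M2=68, M3=88}, so chooses M2.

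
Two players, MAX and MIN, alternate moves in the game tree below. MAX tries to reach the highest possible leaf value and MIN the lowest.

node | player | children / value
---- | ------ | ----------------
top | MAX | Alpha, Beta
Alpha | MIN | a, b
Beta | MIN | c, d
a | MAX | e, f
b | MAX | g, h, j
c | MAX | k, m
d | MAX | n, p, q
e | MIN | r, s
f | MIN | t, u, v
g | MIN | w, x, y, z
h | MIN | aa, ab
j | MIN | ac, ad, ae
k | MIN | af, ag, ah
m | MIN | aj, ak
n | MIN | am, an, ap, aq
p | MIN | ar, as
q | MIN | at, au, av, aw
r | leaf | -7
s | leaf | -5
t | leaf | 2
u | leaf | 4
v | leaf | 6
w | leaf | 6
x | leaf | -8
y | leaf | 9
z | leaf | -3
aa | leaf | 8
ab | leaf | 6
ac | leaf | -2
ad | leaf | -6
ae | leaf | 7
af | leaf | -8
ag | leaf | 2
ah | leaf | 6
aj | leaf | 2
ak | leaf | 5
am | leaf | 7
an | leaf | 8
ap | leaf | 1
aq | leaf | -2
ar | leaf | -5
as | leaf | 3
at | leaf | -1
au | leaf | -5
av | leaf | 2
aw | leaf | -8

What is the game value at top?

e (MIN): min(-7, -5) = -7
f (MIN): min(2, 4, 6) = 2
a (MAX): max(-7, 2) = 2
g (MIN): min(6, -8, 9, -3) = -8
h (MIN): min(8, 6) = 6
j (MIN): min(-2, -6, 7) = -6
b (MAX): max(-8, 6, -6) = 6
Alpha (MIN): min(2, 6) = 2
k (MIN): min(-8, 2, 6) = -8
m (MIN): min(2, 5) = 2
c (MAX): max(-8, 2) = 2
n (MIN): min(7, 8, 1, -2) = -2
p (MIN): min(-5, 3) = -5
q (MIN): min(-1, -5, 2, -8) = -8
d (MAX): max(-2, -5, -8) = -2
Beta (MIN): min(2, -2) = -2
top (MAX): max(2, -2) = 2

2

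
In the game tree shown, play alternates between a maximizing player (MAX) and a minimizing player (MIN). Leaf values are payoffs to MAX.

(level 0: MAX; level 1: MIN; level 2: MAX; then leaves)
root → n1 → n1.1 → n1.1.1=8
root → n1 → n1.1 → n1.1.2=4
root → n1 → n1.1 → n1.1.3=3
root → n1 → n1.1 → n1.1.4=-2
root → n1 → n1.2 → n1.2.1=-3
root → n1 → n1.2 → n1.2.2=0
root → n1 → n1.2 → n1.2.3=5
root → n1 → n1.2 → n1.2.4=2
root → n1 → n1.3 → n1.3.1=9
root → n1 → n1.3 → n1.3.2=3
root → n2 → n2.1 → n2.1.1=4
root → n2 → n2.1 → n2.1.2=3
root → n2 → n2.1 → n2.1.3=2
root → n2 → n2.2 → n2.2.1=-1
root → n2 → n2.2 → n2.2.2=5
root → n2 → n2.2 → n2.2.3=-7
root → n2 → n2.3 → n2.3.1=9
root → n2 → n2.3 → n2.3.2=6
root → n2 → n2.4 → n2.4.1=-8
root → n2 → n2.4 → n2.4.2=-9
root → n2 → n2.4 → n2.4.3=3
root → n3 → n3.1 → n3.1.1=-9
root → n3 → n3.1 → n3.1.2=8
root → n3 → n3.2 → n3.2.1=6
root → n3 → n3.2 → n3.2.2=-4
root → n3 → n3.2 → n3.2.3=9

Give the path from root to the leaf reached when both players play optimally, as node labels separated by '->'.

root -> n3 -> n3.1 -> n3.1.2

n1.1 (MAX): max(8, 4, 3, -2) = 8
n1.2 (MAX): max(-3, 0, 5, 2) = 5
n1.3 (MAX): max(9, 3) = 9
n1 (MIN): min(8, 5, 9) = 5
n2.1 (MAX): max(4, 3, 2) = 4
n2.2 (MAX): max(-1, 5, -7) = 5
n2.3 (MAX): max(9, 6) = 9
n2.4 (MAX): max(-8, -9, 3) = 3
n2 (MIN): min(4, 5, 9, 3) = 3
n3.1 (MAX): max(-9, 8) = 8
n3.2 (MAX): max(6, -4, 9) = 9
n3 (MIN): min(8, 9) = 8
root (MAX): max(5, 3, 8) = 8
At root, MAX picks n3 (highest: 8).
At n3, MIN picks n3.1 (lowest: 8).
At n3.1, MAX picks n3.1.2 (highest: 8).
Terminal value 8.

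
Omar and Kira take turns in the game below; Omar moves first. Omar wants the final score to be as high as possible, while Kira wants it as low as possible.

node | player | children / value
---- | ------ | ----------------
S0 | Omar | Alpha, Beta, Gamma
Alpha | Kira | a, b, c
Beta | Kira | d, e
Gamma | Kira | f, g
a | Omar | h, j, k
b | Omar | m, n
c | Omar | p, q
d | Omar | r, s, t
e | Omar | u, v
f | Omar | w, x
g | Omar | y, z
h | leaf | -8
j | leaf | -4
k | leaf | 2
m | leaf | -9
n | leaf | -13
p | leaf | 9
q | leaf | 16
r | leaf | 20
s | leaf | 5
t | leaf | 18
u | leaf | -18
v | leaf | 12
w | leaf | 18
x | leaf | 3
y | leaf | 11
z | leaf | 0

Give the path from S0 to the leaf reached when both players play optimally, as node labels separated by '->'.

a (Omar): max(-8, -4, 2) = 2
b (Omar): max(-9, -13) = -9
c (Omar): max(9, 16) = 16
Alpha (Kira): min(2, -9, 16) = -9
d (Omar): max(20, 5, 18) = 20
e (Omar): max(-18, 12) = 12
Beta (Kira): min(20, 12) = 12
f (Omar): max(18, 3) = 18
g (Omar): max(11, 0) = 11
Gamma (Kira): min(18, 11) = 11
S0 (Omar): max(-9, 12, 11) = 12
At S0, Omar picks Beta (highest: 12).
At Beta, Kira picks e (lowest: 12).
At e, Omar picks v (highest: 12).
Terminal value 12.

S0 -> Beta -> e -> v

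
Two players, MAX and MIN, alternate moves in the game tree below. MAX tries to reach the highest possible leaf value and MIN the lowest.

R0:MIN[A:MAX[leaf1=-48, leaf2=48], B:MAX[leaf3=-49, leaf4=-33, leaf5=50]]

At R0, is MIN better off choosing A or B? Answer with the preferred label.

A

A (MAX): max(-48, 48) = 48
B (MAX): max(-49, -33, 50) = 50
MIN prefers the lower value; A=48, B=50. A is better since 48 < 50.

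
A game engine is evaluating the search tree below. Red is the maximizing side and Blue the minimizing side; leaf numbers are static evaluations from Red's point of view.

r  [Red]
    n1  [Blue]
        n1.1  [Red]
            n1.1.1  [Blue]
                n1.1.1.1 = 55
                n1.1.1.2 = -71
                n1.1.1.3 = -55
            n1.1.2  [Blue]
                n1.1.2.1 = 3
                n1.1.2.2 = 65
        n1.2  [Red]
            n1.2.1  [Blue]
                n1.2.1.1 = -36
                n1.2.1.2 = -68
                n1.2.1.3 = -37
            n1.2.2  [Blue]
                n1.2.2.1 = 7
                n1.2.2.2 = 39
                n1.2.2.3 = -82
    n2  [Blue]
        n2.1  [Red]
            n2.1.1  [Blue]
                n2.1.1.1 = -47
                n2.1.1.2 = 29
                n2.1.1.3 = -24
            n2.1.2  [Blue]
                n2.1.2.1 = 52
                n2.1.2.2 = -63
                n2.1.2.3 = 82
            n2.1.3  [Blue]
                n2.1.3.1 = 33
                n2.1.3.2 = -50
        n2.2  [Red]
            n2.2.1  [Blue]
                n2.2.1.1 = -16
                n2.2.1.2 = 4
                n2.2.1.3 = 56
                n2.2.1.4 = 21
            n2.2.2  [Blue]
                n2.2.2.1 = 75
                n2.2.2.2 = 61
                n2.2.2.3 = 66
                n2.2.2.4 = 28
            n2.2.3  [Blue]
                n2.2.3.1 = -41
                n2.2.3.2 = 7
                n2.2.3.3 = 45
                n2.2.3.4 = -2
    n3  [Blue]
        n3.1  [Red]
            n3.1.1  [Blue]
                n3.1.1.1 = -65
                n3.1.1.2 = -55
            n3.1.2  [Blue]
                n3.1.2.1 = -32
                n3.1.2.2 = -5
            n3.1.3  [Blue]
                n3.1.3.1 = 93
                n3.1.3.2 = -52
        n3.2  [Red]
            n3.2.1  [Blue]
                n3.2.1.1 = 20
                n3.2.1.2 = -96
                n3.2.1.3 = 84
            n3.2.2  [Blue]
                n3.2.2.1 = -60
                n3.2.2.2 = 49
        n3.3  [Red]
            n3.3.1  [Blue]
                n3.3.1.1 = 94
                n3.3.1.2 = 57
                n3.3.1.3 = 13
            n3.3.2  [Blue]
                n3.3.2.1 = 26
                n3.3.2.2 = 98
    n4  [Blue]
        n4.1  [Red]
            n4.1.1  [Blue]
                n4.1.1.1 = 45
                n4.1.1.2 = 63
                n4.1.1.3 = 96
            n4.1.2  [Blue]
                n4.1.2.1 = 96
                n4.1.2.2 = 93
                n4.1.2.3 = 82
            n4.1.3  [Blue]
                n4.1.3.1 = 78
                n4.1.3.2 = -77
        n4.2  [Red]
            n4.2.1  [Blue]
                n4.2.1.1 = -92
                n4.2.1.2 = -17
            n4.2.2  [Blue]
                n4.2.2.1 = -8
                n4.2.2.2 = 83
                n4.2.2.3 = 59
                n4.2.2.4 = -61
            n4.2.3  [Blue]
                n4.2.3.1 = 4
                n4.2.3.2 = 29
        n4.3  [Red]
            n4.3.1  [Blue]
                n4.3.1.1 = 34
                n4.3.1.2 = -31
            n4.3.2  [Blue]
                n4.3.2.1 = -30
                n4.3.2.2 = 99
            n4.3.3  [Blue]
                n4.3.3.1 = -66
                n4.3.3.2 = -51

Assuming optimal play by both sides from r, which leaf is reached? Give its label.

n4.3.2.1

n1.1.1 (Blue): min(55, -71, -55) = -71
n1.1.2 (Blue): min(3, 65) = 3
n1.1 (Red): max(-71, 3) = 3
n1.2.1 (Blue): min(-36, -68, -37) = -68
n1.2.2 (Blue): min(7, 39, -82) = -82
n1.2 (Red): max(-68, -82) = -68
n1 (Blue): min(3, -68) = -68
n2.1.1 (Blue): min(-47, 29, -24) = -47
n2.1.2 (Blue): min(52, -63, 82) = -63
n2.1.3 (Blue): min(33, -50) = -50
n2.1 (Red): max(-47, -63, -50) = -47
n2.2.1 (Blue): min(-16, 4, 56, 21) = -16
n2.2.2 (Blue): min(75, 61, 66, 28) = 28
n2.2.3 (Blue): min(-41, 7, 45, -2) = -41
n2.2 (Red): max(-16, 28, -41) = 28
n2 (Blue): min(-47, 28) = -47
n3.1.1 (Blue): min(-65, -55) = -65
n3.1.2 (Blue): min(-32, -5) = -32
n3.1.3 (Blue): min(93, -52) = -52
n3.1 (Red): max(-65, -32, -52) = -32
n3.2.1 (Blue): min(20, -96, 84) = -96
n3.2.2 (Blue): min(-60, 49) = -60
n3.2 (Red): max(-96, -60) = -60
n3.3.1 (Blue): min(94, 57, 13) = 13
n3.3.2 (Blue): min(26, 98) = 26
n3.3 (Red): max(13, 26) = 26
n3 (Blue): min(-32, -60, 26) = -60
n4.1.1 (Blue): min(45, 63, 96) = 45
n4.1.2 (Blue): min(96, 93, 82) = 82
n4.1.3 (Blue): min(78, -77) = -77
n4.1 (Red): max(45, 82, -77) = 82
n4.2.1 (Blue): min(-92, -17) = -92
n4.2.2 (Blue): min(-8, 83, 59, -61) = -61
n4.2.3 (Blue): min(4, 29) = 4
n4.2 (Red): max(-92, -61, 4) = 4
n4.3.1 (Blue): min(34, -31) = -31
n4.3.2 (Blue): min(-30, 99) = -30
n4.3.3 (Blue): min(-66, -51) = -66
n4.3 (Red): max(-31, -30, -66) = -30
n4 (Blue): min(82, 4, -30) = -30
r (Red): max(-68, -47, -60, -30) = -30
At r, Red picks n4 (highest: -30).
At n4, Blue picks n4.3 (lowest: -30).
At n4.3, Red picks n4.3.2 (highest: -30).
At n4.3.2, Blue picks n4.3.2.1 (lowest: -30).
Terminal value -30.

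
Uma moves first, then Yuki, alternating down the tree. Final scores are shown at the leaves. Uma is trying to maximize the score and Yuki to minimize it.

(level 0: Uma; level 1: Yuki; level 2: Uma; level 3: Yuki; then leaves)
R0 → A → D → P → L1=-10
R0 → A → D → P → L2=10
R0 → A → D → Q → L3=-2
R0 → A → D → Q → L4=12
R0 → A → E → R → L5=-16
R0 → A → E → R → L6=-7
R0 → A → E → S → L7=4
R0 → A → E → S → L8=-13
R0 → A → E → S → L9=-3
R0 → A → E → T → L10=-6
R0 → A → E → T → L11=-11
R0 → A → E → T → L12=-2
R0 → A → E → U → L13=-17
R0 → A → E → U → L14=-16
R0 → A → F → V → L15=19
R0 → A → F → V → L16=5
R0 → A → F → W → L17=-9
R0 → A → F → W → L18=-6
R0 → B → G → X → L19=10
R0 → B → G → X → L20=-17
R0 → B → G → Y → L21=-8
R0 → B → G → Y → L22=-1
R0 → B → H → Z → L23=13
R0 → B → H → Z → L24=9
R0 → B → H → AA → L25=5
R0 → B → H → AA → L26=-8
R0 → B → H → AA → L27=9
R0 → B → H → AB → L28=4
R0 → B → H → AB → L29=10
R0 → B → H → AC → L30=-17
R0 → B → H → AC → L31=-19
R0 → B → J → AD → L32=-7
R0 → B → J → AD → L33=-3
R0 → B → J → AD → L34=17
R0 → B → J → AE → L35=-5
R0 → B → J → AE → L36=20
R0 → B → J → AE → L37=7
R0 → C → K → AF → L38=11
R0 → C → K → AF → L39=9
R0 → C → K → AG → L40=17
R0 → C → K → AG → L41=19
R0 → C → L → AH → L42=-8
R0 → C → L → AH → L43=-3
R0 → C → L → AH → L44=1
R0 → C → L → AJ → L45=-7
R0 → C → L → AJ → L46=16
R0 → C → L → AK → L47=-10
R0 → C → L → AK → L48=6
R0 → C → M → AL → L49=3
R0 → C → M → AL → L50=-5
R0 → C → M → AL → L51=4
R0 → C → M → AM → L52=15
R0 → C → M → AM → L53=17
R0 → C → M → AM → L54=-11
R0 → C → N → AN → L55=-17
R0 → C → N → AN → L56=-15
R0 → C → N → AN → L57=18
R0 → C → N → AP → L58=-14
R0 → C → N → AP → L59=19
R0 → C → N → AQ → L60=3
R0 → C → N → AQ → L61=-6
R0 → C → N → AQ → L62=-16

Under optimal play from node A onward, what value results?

-11

P (Yuki): min(-10, 10) = -10
Q (Yuki): min(-2, 12) = -2
D (Uma): max(-10, -2) = -2
R (Yuki): min(-16, -7) = -16
S (Yuki): min(4, -13, -3) = -13
T (Yuki): min(-6, -11, -2) = -11
U (Yuki): min(-17, -16) = -17
E (Uma): max(-16, -13, -11, -17) = -11
V (Yuki): min(19, 5) = 5
W (Yuki): min(-9, -6) = -9
F (Uma): max(5, -9) = 5
A (Yuki): min(-2, -11, 5) = -11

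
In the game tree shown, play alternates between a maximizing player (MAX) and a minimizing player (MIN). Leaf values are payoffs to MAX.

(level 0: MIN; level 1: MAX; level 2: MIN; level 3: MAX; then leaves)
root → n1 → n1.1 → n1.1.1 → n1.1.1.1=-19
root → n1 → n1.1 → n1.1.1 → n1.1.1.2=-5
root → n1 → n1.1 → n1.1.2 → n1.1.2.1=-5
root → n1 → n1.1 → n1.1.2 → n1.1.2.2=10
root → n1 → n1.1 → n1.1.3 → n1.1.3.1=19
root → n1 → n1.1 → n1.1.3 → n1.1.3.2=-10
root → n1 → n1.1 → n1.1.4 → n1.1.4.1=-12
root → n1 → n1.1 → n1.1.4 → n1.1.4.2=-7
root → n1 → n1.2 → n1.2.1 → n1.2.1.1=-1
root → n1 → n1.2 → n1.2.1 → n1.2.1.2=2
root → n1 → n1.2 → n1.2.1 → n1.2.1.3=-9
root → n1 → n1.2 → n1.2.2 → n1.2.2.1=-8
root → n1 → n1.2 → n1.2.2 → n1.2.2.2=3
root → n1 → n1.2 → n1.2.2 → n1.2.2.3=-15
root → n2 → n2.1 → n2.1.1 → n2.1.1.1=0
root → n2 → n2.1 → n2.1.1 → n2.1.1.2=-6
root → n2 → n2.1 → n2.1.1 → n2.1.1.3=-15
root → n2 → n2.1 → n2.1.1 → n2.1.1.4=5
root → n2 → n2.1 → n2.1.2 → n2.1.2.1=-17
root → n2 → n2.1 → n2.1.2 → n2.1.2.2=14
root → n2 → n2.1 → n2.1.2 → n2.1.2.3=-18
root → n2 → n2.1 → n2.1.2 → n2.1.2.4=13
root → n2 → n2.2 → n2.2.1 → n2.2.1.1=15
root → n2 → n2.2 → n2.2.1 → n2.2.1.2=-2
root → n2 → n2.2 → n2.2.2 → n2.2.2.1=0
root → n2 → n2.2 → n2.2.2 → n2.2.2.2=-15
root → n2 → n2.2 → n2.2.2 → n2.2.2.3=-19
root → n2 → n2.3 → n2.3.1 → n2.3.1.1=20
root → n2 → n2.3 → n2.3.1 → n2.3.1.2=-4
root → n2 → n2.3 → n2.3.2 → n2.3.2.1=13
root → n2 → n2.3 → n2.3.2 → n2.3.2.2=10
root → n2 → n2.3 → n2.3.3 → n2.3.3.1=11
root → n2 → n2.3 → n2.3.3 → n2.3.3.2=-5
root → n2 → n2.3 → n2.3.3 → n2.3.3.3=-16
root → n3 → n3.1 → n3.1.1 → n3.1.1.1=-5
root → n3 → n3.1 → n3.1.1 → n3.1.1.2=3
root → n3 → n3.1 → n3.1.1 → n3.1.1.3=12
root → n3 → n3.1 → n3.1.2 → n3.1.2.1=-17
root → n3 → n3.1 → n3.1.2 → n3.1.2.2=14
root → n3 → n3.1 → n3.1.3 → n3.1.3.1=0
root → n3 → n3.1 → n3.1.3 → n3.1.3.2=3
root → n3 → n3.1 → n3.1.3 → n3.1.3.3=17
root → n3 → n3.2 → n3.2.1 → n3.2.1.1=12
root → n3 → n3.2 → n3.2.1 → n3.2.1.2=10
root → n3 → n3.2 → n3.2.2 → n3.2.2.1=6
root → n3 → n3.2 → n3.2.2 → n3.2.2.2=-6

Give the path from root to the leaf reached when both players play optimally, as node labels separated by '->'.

root -> n1 -> n1.2 -> n1.2.1 -> n1.2.1.2

n1.1.1 (MAX): max(-19, -5) = -5
n1.1.2 (MAX): max(-5, 10) = 10
n1.1.3 (MAX): max(19, -10) = 19
n1.1.4 (MAX): max(-12, -7) = -7
n1.1 (MIN): min(-5, 10, 19, -7) = -7
n1.2.1 (MAX): max(-1, 2, -9) = 2
n1.2.2 (MAX): max(-8, 3, -15) = 3
n1.2 (MIN): min(2, 3) = 2
n1 (MAX): max(-7, 2) = 2
n2.1.1 (MAX): max(0, -6, -15, 5) = 5
n2.1.2 (MAX): max(-17, 14, -18, 13) = 14
n2.1 (MIN): min(5, 14) = 5
n2.2.1 (MAX): max(15, -2) = 15
n2.2.2 (MAX): max(0, -15, -19) = 0
n2.2 (MIN): min(15, 0) = 0
n2.3.1 (MAX): max(20, -4) = 20
n2.3.2 (MAX): max(13, 10) = 13
n2.3.3 (MAX): max(11, -5, -16) = 11
n2.3 (MIN): min(20, 13, 11) = 11
n2 (MAX): max(5, 0, 11) = 11
n3.1.1 (MAX): max(-5, 3, 12) = 12
n3.1.2 (MAX): max(-17, 14) = 14
n3.1.3 (MAX): max(0, 3, 17) = 17
n3.1 (MIN): min(12, 14, 17) = 12
n3.2.1 (MAX): max(12, 10) = 12
n3.2.2 (MAX): max(6, -6) = 6
n3.2 (MIN): min(12, 6) = 6
n3 (MAX): max(12, 6) = 12
root (MIN): min(2, 11, 12) = 2
At root, MIN picks n1 (lowest: 2).
At n1, MAX picks n1.2 (highest: 2).
At n1.2, MIN picks n1.2.1 (lowest: 2).
At n1.2.1, MAX picks n1.2.1.2 (highest: 2).
Terminal value 2.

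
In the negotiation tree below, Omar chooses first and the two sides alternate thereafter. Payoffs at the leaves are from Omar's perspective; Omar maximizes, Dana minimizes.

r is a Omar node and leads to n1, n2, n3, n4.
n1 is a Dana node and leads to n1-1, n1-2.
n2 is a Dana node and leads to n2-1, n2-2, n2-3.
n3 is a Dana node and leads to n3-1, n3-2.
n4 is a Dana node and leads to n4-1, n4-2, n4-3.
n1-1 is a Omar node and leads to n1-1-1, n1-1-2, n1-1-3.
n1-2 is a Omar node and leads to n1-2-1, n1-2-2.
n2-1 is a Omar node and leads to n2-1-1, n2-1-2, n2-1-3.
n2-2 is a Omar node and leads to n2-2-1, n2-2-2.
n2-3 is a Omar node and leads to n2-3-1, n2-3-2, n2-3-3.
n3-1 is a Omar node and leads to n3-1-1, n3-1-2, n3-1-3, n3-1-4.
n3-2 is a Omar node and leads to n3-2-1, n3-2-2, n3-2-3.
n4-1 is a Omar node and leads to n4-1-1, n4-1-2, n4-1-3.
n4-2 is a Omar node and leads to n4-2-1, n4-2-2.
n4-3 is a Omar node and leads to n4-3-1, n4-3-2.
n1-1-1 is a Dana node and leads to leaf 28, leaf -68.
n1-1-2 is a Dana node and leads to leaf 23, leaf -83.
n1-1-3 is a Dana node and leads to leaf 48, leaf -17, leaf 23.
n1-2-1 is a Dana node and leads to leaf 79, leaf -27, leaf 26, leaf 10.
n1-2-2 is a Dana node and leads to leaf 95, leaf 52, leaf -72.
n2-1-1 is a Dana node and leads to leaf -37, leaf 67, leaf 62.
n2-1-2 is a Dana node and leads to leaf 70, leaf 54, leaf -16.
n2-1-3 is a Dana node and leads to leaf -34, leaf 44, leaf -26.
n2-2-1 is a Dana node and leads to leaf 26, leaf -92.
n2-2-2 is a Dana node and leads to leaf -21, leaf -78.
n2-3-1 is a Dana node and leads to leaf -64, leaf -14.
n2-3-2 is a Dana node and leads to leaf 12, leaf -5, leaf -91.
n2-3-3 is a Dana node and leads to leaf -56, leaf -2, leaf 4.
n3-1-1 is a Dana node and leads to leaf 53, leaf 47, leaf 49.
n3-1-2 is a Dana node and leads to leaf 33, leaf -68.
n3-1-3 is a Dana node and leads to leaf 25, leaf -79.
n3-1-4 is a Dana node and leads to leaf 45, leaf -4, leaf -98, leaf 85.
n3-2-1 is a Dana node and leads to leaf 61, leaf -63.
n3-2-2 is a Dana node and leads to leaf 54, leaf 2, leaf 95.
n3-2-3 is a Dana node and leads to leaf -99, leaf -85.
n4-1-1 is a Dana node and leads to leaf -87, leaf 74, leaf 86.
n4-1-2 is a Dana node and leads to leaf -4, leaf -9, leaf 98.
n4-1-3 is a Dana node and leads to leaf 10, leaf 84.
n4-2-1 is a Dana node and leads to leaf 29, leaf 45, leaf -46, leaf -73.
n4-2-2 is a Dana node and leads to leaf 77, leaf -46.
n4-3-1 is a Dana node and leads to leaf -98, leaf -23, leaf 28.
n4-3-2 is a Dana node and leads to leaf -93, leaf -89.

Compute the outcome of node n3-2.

2

n3-2-1 (Dana): min(61, -63) = -63
n3-2-2 (Dana): min(54, 2, 95) = 2
n3-2-3 (Dana): min(-99, -85) = -99
n3-2 (Omar): max(-63, 2, -99) = 2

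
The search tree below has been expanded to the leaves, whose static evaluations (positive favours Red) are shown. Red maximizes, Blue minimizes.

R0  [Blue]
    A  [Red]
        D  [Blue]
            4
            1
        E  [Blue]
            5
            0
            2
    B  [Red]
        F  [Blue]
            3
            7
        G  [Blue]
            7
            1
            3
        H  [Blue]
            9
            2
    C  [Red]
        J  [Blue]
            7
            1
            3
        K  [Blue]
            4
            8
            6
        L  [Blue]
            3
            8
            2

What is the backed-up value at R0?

1

D (Blue): min(4, 1) = 1
E (Blue): min(5, 0, 2) = 0
A (Red): max(1, 0) = 1
F (Blue): min(3, 7) = 3
G (Blue): min(7, 1, 3) = 1
H (Blue): min(9, 2) = 2
B (Red): max(3, 1, 2) = 3
J (Blue): min(7, 1, 3) = 1
K (Blue): min(4, 8, 6) = 4
L (Blue): min(3, 8, 2) = 2
C (Red): max(1, 4, 2) = 4
R0 (Blue): min(1, 3, 4) = 1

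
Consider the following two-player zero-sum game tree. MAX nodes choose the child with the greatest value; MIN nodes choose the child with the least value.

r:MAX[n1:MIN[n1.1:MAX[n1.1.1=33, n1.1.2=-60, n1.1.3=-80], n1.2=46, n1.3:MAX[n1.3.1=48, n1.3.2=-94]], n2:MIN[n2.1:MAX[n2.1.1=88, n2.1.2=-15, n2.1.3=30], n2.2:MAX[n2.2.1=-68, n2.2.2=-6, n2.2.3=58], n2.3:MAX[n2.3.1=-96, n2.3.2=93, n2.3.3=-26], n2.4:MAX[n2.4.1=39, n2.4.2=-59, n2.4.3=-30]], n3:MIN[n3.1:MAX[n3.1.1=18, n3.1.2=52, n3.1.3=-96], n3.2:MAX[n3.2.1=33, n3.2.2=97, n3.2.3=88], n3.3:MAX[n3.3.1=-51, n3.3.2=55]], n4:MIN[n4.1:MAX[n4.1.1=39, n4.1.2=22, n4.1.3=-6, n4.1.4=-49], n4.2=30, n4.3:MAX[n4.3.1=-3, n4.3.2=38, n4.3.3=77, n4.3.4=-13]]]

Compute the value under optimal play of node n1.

n1.1 (MAX): max(33, -60, -80) = 33
n1.3 (MAX): max(48, -94) = 48
n1 (MIN): min(33, 46, 48) = 33

33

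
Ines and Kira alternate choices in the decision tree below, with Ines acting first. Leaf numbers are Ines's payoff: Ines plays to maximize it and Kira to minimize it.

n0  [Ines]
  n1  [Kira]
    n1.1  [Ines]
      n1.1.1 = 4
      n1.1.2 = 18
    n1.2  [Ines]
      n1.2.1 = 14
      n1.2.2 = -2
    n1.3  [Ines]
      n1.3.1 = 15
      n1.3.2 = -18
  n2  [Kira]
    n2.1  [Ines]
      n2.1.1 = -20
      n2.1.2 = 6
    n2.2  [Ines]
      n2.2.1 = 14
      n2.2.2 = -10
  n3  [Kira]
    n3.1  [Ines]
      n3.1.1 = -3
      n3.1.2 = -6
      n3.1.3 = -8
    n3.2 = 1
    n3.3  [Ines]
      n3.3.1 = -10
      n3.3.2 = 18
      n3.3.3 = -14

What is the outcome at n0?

n1.1 (Ines): max(4, 18) = 18
n1.2 (Ines): max(14, -2) = 14
n1.3 (Ines): max(15, -18) = 15
n1 (Kira): min(18, 14, 15) = 14
n2.1 (Ines): max(-20, 6) = 6
n2.2 (Ines): max(14, -10) = 14
n2 (Kira): min(6, 14) = 6
n3.1 (Ines): max(-3, -6, -8) = -3
n3.3 (Ines): max(-10, 18, -14) = 18
n3 (Kira): min(-3, 1, 18) = -3
n0 (Ines): max(14, 6, -3) = 14

14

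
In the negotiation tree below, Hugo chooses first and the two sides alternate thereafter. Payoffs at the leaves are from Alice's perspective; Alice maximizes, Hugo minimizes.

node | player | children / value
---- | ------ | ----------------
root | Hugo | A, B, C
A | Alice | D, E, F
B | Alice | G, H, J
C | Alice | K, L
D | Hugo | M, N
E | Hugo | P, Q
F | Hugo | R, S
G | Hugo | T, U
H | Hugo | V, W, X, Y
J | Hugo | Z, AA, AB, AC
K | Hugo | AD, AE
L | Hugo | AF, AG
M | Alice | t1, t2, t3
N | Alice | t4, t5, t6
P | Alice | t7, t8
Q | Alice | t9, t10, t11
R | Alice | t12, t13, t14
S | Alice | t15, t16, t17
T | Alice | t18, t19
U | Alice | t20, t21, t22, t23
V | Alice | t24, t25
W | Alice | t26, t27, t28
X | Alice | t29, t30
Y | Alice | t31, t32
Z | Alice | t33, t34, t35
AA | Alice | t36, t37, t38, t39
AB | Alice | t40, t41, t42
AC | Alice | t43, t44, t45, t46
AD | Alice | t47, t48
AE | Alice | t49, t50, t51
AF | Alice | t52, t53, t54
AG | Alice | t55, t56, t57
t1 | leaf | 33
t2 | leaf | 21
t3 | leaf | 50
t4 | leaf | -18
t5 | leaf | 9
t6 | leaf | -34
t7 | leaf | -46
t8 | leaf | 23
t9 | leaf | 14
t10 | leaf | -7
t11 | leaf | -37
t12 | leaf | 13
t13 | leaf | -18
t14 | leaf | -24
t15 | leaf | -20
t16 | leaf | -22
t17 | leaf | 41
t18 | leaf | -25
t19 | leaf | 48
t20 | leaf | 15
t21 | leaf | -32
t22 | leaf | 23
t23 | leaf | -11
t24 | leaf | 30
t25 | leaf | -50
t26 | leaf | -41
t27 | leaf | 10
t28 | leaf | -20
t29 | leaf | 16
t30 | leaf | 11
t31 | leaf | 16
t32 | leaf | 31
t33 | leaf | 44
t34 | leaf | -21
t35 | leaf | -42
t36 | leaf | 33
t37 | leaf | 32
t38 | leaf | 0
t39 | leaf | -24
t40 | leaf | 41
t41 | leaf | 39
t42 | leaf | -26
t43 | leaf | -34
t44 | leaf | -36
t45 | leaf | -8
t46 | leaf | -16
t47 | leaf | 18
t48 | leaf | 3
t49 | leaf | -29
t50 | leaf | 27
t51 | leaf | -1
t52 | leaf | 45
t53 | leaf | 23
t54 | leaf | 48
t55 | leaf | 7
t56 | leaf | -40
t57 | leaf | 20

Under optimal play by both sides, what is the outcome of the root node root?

M (Alice): max(33, 21, 50) = 50
N (Alice): max(-18, 9, -34) = 9
D (Hugo): min(50, 9) = 9
P (Alice): max(-46, 23) = 23
Q (Alice): max(14, -7, -37) = 14
E (Hugo): min(23, 14) = 14
R (Alice): max(13, -18, -24) = 13
S (Alice): max(-20, -22, 41) = 41
F (Hugo): min(13, 41) = 13
A (Alice): max(9, 14, 13) = 14
T (Alice): max(-25, 48) = 48
U (Alice): max(15, -32, 23, -11) = 23
G (Hugo): min(48, 23) = 23
V (Alice): max(30, -50) = 30
W (Alice): max(-41, 10, -20) = 10
X (Alice): max(16, 11) = 16
Y (Alice): max(16, 31) = 31
H (Hugo): min(30, 10, 16, 31) = 10
Z (Alice): max(44, -21, -42) = 44
AA (Alice): max(33, 32, 0, -24) = 33
AB (Alice): max(41, 39, -26) = 41
AC (Alice): max(-34, -36, -8, -16) = -8
J (Hugo): min(44, 33, 41, -8) = -8
B (Alice): max(23, 10, -8) = 23
AD (Alice): max(18, 3) = 18
AE (Alice): max(-29, 27, -1) = 27
K (Hugo): min(18, 27) = 18
AF (Alice): max(45, 23, 48) = 48
AG (Alice): max(7, -40, 20) = 20
L (Hugo): min(48, 20) = 20
C (Alice): max(18, 20) = 20
root (Hugo): min(14, 23, 20) = 14

14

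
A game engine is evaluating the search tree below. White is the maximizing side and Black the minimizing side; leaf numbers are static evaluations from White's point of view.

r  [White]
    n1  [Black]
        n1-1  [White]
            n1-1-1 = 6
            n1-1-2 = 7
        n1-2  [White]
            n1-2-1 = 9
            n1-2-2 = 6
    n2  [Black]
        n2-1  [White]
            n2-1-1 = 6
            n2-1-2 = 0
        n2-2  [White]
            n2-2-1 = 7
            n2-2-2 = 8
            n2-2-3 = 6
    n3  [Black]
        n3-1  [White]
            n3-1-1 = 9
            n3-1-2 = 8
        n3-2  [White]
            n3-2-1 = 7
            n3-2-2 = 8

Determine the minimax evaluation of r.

n1-1 (White): max(6, 7) = 7
n1-2 (White): max(9, 6) = 9
n1 (Black): min(7, 9) = 7
n2-1 (White): max(6, 0) = 6
n2-2 (White): max(7, 8, 6) = 8
n2 (Black): min(6, 8) = 6
n3-1 (White): max(9, 8) = 9
n3-2 (White): max(7, 8) = 8
n3 (Black): min(9, 8) = 8
r (White): max(7, 6, 8) = 8

8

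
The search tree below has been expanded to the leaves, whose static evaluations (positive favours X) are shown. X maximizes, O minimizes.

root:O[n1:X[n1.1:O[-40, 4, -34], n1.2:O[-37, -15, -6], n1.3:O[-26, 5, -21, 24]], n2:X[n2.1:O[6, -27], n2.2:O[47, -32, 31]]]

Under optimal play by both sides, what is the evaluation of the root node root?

n1.1 (O): min(-40, 4, -34) = -40
n1.2 (O): min(-37, -15, -6) = -37
n1.3 (O): min(-26, 5, -21, 24) = -26
n1 (X): max(-40, -37, -26) = -26
n2.1 (O): min(6, -27) = -27
n2.2 (O): min(47, -32, 31) = -32
n2 (X): max(-27, -32) = -27
root (O): min(-26, -27) = -27

-27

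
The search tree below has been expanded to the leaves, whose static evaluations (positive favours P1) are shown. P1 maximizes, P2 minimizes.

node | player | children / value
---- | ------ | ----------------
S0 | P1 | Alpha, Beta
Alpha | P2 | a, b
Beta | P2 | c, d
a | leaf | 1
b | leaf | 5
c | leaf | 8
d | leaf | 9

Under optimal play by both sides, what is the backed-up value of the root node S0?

8

Alpha (P2): min(1, 5) = 1
Beta (P2): min(8, 9) = 8
S0 (P1): max(1, 8) = 8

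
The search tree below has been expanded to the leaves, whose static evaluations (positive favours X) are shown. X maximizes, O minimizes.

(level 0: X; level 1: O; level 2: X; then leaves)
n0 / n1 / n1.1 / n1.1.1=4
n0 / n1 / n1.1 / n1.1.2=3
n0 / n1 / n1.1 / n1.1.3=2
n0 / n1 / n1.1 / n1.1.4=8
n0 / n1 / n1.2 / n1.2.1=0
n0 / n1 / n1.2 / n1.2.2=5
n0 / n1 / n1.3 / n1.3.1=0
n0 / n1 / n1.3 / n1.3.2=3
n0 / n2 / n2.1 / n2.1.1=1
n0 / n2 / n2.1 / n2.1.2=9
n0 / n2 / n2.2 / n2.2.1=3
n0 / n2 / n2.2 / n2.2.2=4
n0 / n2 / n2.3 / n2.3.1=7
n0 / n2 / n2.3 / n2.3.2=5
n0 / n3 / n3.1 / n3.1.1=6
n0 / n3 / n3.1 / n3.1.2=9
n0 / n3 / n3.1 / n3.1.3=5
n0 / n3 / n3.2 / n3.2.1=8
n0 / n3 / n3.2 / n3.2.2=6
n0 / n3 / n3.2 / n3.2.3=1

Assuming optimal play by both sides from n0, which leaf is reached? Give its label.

n1.1 (X): max(4, 3, 2, 8) = 8
n1.2 (X): max(0, 5) = 5
n1.3 (X): max(0, 3) = 3
n1 (O): min(8, 5, 3) = 3
n2.1 (X): max(1, 9) = 9
n2.2 (X): max(3, 4) = 4
n2.3 (X): max(7, 5) = 7
n2 (O): min(9, 4, 7) = 4
n3.1 (X): max(6, 9, 5) = 9
n3.2 (X): max(8, 6, 1) = 8
n3 (O): min(9, 8) = 8
n0 (X): max(3, 4, 8) = 8
At n0, X picks n3 (highest: 8).
At n3, O picks n3.2 (lowest: 8).
At n3.2, X picks n3.2.1 (highest: 8).
Terminal value 8.

n3.2.1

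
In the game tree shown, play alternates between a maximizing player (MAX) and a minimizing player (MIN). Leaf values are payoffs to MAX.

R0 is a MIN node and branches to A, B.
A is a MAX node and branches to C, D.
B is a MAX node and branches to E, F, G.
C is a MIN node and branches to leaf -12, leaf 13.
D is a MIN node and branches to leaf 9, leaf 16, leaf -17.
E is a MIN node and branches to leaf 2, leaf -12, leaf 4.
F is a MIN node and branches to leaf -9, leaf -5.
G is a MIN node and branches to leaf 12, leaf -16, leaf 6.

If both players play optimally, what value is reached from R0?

-12

C (MIN): min(-12, 13) = -12
D (MIN): min(9, 16, -17) = -17
A (MAX): max(-12, -17) = -12
E (MIN): min(2, -12, 4) = -12
F (MIN): min(-9, -5) = -9
G (MIN): min(12, -16, 6) = -16
B (MAX): max(-12, -9, -16) = -9
R0 (MIN): min(-12, -9) = -12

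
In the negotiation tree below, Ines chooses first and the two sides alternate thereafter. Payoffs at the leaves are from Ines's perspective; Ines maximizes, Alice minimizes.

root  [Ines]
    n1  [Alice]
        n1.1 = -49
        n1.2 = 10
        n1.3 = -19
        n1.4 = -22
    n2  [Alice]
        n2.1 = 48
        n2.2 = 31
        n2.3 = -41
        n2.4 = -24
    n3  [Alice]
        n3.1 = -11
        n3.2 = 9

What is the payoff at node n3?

-11

n3 (Alice): min(-11, 9) = -11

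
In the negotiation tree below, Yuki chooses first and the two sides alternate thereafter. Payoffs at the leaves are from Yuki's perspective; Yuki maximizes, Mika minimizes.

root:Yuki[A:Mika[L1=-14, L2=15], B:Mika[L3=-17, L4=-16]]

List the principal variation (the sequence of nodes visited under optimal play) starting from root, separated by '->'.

root -> A -> L1

A (Mika): min(-14, 15) = -14
B (Mika): min(-17, -16) = -17
root (Yuki): max(-14, -17) = -14
At root, Yuki picks A (highest: -14).
At A, Mika picks L1 (lowest: -14).
Terminal value -14.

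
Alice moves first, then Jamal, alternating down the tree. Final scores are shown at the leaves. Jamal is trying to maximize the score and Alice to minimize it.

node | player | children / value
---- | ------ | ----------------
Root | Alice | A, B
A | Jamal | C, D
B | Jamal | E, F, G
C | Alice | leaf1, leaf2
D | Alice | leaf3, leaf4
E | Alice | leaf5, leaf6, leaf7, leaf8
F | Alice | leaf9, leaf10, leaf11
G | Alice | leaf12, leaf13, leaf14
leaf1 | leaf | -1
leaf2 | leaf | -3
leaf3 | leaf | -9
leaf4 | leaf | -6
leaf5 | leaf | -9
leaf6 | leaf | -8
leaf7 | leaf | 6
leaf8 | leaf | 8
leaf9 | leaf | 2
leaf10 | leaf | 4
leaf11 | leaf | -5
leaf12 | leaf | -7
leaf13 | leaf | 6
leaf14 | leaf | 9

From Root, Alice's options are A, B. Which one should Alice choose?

B

C (Alice): min(-1, -3) = -3
D (Alice): min(-9, -6) = -9
A (Jamal): max(-3, -9) = -3
E (Alice): min(-9, -8, 6, 8) = -9
F (Alice): min(2, 4, -5) = -5
G (Alice): min(-7, 6, 9) = -7
B (Jamal): max(-9, -5, -7) = -5
Root (Alice): min(-3, -5) = -5
Alice at Root wants the lowest of {A=-3, B=-5}, so chooses B.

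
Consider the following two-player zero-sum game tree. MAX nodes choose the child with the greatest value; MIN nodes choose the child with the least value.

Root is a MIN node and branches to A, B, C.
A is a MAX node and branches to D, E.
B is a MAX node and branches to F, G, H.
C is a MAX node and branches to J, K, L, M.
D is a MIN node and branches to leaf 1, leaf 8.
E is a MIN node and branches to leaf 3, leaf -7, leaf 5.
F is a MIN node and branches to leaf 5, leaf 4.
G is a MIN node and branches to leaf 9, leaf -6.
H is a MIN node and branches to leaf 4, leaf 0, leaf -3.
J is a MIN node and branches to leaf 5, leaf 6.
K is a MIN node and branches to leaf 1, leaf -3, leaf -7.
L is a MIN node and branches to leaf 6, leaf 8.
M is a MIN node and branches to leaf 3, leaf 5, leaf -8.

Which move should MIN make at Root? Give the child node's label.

D (MIN): min(1, 8) = 1
E (MIN): min(3, -7, 5) = -7
A (MAX): max(1, -7) = 1
F (MIN): min(5, 4) = 4
G (MIN): min(9, -6) = -6
H (MIN): min(4, 0, -3) = -3
B (MAX): max(4, -6, -3) = 4
J (MIN): min(5, 6) = 5
K (MIN): min(1, -3, -7) = -7
L (MIN): min(6, 8) = 6
M (MIN): min(3, 5, -8) = -8
C (MAX): max(5, -7, 6, -8) = 6
Root (MIN): min(1, 4, 6) = 1
MIN at Root wants the lowest of {A=1, B=4, C=6}, so chooses A.

A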